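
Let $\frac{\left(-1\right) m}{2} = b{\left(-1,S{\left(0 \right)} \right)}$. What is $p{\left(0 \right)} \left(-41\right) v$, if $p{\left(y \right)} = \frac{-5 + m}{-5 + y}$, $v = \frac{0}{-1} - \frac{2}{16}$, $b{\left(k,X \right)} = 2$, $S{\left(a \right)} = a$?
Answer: $\frac{369}{40} \approx 9.225$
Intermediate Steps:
$v = - \frac{1}{8}$ ($v = 0 \left(-1\right) - \frac{1}{8} = 0 - \frac{1}{8} = - \frac{1}{8} \approx -0.125$)
$m = -4$ ($m = \left(-2\right) 2 = -4$)
$p{\left(y \right)} = - \frac{9}{-5 + y}$ ($p{\left(y \right)} = \frac{-5 - 4}{-5 + y} = - \frac{9}{-5 + y}$)
$p{\left(0 \right)} \left(-41\right) v = - \frac{9}{-5 + 0} \left(-41\right) \left(- \frac{1}{8}\right) = - \frac{9}{-5} \left(-41\right) \left(- \frac{1}{8}\right) = \left(-9\right) \left(- \frac{1}{5}\right) \left(-41\right) \left(- \frac{1}{8}\right) = \frac{9}{5} \left(-41\right) \left(- \frac{1}{8}\right) = \left(- \frac{369}{5}\right) \left(- \frac{1}{8}\right) = \frac{369}{40}$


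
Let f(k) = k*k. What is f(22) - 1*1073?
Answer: -589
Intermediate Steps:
f(k) = k²
f(22) - 1*1073 = 22² - 1*1073 = 484 - 1073 = -589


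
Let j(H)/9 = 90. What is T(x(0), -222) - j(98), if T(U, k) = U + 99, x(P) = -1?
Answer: -712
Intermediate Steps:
T(U, k) = 99 + U
j(H) = 810 (j(H) = 9*90 = 810)
T(x(0), -222) - j(98) = (99 - 1) - 1*810 = 98 - 810 = -712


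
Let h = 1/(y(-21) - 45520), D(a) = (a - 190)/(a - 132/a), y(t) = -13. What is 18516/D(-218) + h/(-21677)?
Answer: 18044149409065077/1828945912373 ≈ 9865.9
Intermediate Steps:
D(a) = (-190 + a)/(a - 132/a)
h = -1/45533 (h = 1/(-13 - 45520) = 1/(-45533) = -1/45533 ≈ -2.1962e-5)
18516/D(-218) + h/(-21677) = 18516/((-218*(-190 - 218)/(-132 + (-218)**2))) - 1/45533/(-21677) = 18516/((-218*(-408)/(-132 + 47524))) - 1/45533*(-1/21677) = 18516/((-218*(-408)/47392)) + 1/987018841 = 18516/((-218*1/47392*(-408))) + 1/987018841 = 18516/(5559/2962) + 1/987018841 = 18516*(2962/5559) + 1/987018841 = 18281464/1853 + 1/987018841 = 18044149409065077/1828945912373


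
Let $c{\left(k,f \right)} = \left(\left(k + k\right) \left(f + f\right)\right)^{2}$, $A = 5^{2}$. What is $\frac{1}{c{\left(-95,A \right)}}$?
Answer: $\frac{1}{90250000} \approx 1.108 \cdot 10^{-8}$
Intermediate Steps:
$A = 25$
$c{\left(k,f \right)} = 16 f^{2} k^{2}$ ($c{\left(k,f \right)} = \left(2 k 2 f\right)^{2} = \left(4 f k\right)^{2} = 16 f^{2} k^{2}$)
$\frac{1}{c{\left(-95,A \right)}} = \frac{1}{16 \cdot 25^{2} \left(-95\right)^{2}} = \frac{1}{16 \cdot 625 \cdot 9025} = \frac{1}{90250000}$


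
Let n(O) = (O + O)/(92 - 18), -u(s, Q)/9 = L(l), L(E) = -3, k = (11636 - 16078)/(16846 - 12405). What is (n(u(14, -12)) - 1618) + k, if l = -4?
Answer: -265909353/164317 ≈ -1618.3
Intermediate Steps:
k = -4442/4441 ≈ -1.0002
u(s, Q) = 27 (u(s, Q) = -9*(-3) = 27)
n(O) = O/37 (n(O) = (2*O)/74 = (2*O)*(1/74) = O/37)
(n(u(14, -12)) - 1618) + k = ((1/37)*27 - 1618) - 4442/4441 = (27/37 - 1618) - 4442/4441 = -59839/37 - 4442/4441 = -265909353/164317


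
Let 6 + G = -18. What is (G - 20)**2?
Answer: 1936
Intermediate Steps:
G = -24 (G = -6 - 18 = -24)
(G - 20)**2 = (-24 - 20)**2 = (-44)**2 = 1936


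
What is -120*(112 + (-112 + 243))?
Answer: -29160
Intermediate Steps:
-120*(112 + (-112 + 243)) = -120*(112 + 131) = -120*243 = -29160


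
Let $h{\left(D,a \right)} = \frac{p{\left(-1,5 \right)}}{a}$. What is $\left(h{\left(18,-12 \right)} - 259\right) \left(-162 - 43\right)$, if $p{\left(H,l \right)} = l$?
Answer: $\frac{638165}{12} \approx 53180.0$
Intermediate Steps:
$h{\left(D,a \right)} = \frac{5}{a}$
$\left(h{\left(18,-12 \right)} - 259\right) \left(-162 - 43\right) = \left(\frac{5}{-12} - 259\right) \left(-162 - 43\right) = \left(5 \left(- \frac{1}{12}\right) - 259\right) \left(-205\right) = \left(- \frac{5}{12} - 259\right) \left(-205\right) = \left(- \frac{3113}{12}\right) \left(-205\right) = \frac{638165}{12}$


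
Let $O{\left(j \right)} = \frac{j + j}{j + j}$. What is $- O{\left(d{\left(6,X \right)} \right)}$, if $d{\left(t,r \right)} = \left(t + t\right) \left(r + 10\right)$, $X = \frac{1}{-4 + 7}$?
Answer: $-1$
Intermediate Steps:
$X = \frac{1}{3} \approx 0.33333$
$d{\left(t,r \right)} = 2 t \left(10 + r\right)$
$O{\left(j \right)} = 1$ ($O{\left(j \right)} = \frac{2 j}{2 j} = 2 j \frac{1}{2 j} = 1$)
$- O{\left(d{\left(6,X \right)} \right)} = \left(-1\right) 1 = -1$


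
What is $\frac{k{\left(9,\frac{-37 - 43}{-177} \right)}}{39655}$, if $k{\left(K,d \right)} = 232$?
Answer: $\frac{232}{39655} \approx 0.0058505$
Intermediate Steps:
$\frac{k{\left(9,\frac{-37 - 43}{-177} \right)}}{39655} = \frac{232}{39655}$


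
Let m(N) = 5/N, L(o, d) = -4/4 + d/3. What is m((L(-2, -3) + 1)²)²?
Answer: 25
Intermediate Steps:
L(o, d) = -1 + d/3 (L(o, d) = -4*¼ + d*(⅓) = -1 + d/3)
m((L(-2, -3) + 1)²)² = (5/(((-1 + (⅓)*(-3)) + 1)²))² = (5/(((-1 - 1) + 1)²))² = (5/((-2 + 1)²))² = (5/((-1)²))² = (5/1)² = (5*1)² = 5² = 25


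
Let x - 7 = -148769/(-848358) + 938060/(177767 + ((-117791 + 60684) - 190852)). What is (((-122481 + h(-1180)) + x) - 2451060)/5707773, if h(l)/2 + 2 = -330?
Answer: -19161123201479195/42485768896204116 ≈ -0.45100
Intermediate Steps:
h(l) = -664 (h(l) = -4 + 2*(-330) = -4 - 660 = -664)
x = -46066587335/7443493092 (x = 7 + (-148769/(-848358) + 938060/(177767 + ((-117791 + 60684) - 190852))) = 7 + (-148769*(-1/848358) + 938060/(177767 + (-57107 - 190852))) = 7 + (148769/848358 + 938060/(177767 - 247959)) = 7 + (148769/848358 + 938060/(-70192)) = 7 + (148769/848358 + 938060*(-1/70192)) = 7 + (148769/848358 - 234515/17548) = 7 - 98171038979/7443493092 = -46066587335/7443493092 ≈ -6.1888)
(((-122481 + h(-1180)) + x) - 2451060)/5707773 = (((-122481 - 664) - 46066587335/7443493092) - 2451060)/5707773 = ((-123145 - 46066587335/7443493092) - 2451060)*(1/5707773) = (-916675023401675/7443493092 - 2451060)*(1/5707773) = -19161123201479195/7443493092*1/5707773 = -19161123201479195/42485768896204116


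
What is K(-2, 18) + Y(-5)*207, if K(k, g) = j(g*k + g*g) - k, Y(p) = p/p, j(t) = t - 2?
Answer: 495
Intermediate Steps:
j(t) = -2 + t
Y(p) = 1
K(k, g) = -2 + g**2 - k + g*k (K(k, g) = (-2 + (g*k + g*g)) - k = (-2 + (g*k + g**2)) - k = (-2 + (g**2 + g*k)) - k = (-2 + g**2 + g*k) - k = -2 + g**2 - k + g*k)
K(-2, 18) + Y(-5)*207 = (-2 - 1*(-2) + 18*(18 - 2)) + 1*207 = (-2 + 2 + 18*16) + 207 = (-2 + 2 + 288) + 207 = 288 + 207 = 495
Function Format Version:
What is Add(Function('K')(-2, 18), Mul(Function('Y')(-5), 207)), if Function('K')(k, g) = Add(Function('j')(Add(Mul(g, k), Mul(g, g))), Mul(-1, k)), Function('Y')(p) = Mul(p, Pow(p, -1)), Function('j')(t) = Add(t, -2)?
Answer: 495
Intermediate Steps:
Function('j')(t) = Add(-2, t)
Function('Y')(p) = 1
Function('K')(k, g) = Add(-2, Pow(g, 2), Mul(-1, k), Mul(g, k)) (Function('K')(k, g) = Add(Add(-2, Add(Mul(g, k), Mul(g, g))), Mul(-1, k)) = Add(Add(-2, Add(Mul(g, k), Pow(g, 2))), Mul(-1, k)) = Add(Add(-2, Add(Pow(g, 2), Mul(g, k))), Mul(-1, k)) = Add(Add(-2, Pow(g, 2), Mul(g, k)), Mul(-1, k)) = Add(-2, Pow(g, 2), Mul(-1, k), Mul(g, k)))
Add(Function('K')(-2, 18), Mul(Function('Y')(-5), 207)) = Add(Add(-2, Mul(-1, -2), Mul(18, Add(18, -2))), Mul(1, 207)) = Add(Add(-2, 2, Mul(18, 16)), 207) = Add(Add(-2, 2, 288), 207) = Add(288, 207) = 495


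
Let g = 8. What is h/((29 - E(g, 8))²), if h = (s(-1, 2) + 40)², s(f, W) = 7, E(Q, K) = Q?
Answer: 2209/441 ≈ 5.0091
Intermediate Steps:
h = 2209 (h = (7 + 40)² = 47² = 2209)
h/((29 - E(g, 8))²) = 2209/((29 - 1*8)²) = 2209/((29 - 8)²) = 2209/(21²) = 2209/441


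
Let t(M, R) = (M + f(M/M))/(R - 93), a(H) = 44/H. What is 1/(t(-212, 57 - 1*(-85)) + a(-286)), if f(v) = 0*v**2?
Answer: -637/2854 ≈ -0.22320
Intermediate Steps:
f(v) = 0
t(M, R) = M/(-93 + R) (t(M, R) = (M + 0)/(R - 93) = M/(-93 + R))
1/(t(-212, 57 - 1*(-85)) + a(-286)) = 1/(-212/(-93 + (57 - 1*(-85))) + 44/(-286)) = 1/(-212/(-93 + (57 + 85)) + 44*(-1/286)) = 1/(-212/(-93 + 142) - 2/13) = 1/(-212/49 - 2/13) = 1/(-2854/637) = -637/2854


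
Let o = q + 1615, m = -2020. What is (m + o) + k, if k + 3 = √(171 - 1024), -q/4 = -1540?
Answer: 5752 + I*√853 ≈ 5752.0 + 29.206*I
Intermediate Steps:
q = 6160 (q = -4*(-1540) = 6160)
k = -3 + I*√853 (k = -3 + √(171 - 1024) = -3 + √(-853) = -3 + I*√853 ≈ -3.0 + 29.206*I)
o = 7775 (o = 6160 + 1615 = 7775)
(m + o) + k = (-2020 + 7775) + (-3 + I*√853) = 5755 + (-3 + I*√853) = 5752 + I*√853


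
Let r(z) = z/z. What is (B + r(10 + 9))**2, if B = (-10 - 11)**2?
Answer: 195364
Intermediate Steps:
r(z) = 1
B = 441 (B = (-21)**2 = 441)
(B + r(10 + 9))**2 = (441 + 1)**2 = 442**2 = 195364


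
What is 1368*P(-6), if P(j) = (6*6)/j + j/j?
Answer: -6840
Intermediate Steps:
P(j) = 1 + 36/j (P(j) = 36/j + 1 = 1 + 36/j)
1368*P(-6) = 1368*((36 - 6)/(-6)) = 1368*(-⅙*30) = 1368*(-5) = -6840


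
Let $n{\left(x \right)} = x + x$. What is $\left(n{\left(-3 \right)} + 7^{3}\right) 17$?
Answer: $5729$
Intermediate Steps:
$n{\left(x \right)} = 2 x$
$\left(n{\left(-3 \right)} + 7^{3}\right) 17 = \left(2 \left(-3\right) + 7^{3}\right) 17 = \left(-6 + 343\right) 17 = 337 \cdot 17 = 5729$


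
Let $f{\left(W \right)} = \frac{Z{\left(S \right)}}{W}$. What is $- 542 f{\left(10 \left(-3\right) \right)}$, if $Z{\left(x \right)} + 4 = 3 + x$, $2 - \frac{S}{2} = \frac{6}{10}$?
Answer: $\frac{813}{25} \approx 32.52$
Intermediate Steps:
$S = \frac{14}{5}$ ($S = 4 - 2 \cdot \frac{6}{10} = 4 - 2 \cdot 6 \cdot \frac{1}{10} = 4 - \frac{6}{5} = \frac{14}{5} \approx 2.8$)
$Z{\left(x \right)} = -1 + x$ ($Z{\left(x \right)} = -4 + \left(3 + x\right) = -1 + x$)
$f{\left(W \right)} = \frac{9}{5 W}$ ($f{\left(W \right)} = \frac{-1 + \frac{14}{5}}{W} = \frac{9}{5 W}$)
$- 542 f{\left(10 \left(-3\right) \right)} = - 542 \frac{9}{5 \cdot 10 \left(-3\right)} = - 542 \frac{9}{5 \left(-30\right)} = - 542 \cdot \frac{9}{5} \left(- \frac{1}{30}\right) = \left(-542\right) \left(- \frac{3}{50}\right) = \frac{813}{25}$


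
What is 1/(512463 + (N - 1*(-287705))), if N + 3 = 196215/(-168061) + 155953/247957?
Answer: 41671901377/33344374522061583 ≈ 1.2497e-6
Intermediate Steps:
N = -147458969753/41671901377 (N = -3 + (196215/(-168061) + 155953/247957) = -3 + (196215*(-1/168061) + 155953*(1/247957)) = -3 + (-196215/168061 + 155953/247957) = -3 - 22443265622/41671901377 = -147458969753/41671901377 ≈ -3.5386)
1/(512463 + (N - 1*(-287705))) = 1/(512463 + (-147458969753/41671901377 - 1*(-287705))) = 1/(512463 + (-147458969753/41671901377 + 287705)) = 1/(512463 + 11989066926700032/41671901377) = 1/(33344374522061583/41671901377) = 41671901377/33344374522061583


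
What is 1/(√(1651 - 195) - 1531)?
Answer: -1531/2342505 - 4*√91/2342505 ≈ -0.00066986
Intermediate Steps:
1/(√(1651 - 195) - 1531) = 1/(√1456 - 1531) = 1/(4*√91 - 1531) = 1/(-1531 + 4*√91)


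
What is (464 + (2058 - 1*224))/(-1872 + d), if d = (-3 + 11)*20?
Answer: -1149/856 ≈ -1.3423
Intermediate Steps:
d = 160 (d = 8*20 = 160)
(464 + (2058 - 1*224))/(-1872 + d) = (464 + (2058 - 1*224))/(-1872 + 160) = (464 + (2058 - 224))/(-1712) = (464 + 1834)*(-1/1712) = 2298*(-1/1712) = -1149/856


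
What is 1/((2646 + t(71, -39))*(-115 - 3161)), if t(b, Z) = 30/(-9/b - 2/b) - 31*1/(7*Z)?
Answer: -11/88377468 ≈ -1.2447e-7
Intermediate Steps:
t(b, Z) = -31/(7*Z) - 30*b/11 (t(b, Z) = 30/((-11/b)) - 31/(7*Z) = 30*(-b/11) - 31/(7*Z) = -30*b/11 - 31/(7*Z) = -31/(7*Z) - 30*b/11)
1/((2646 + t(71, -39))*(-115 - 3161)) = 1/((2646 + (1/77)*(-341 - 210*(-39)*71)/(-39))*(-115 - 3161)) = 1/((2646 + (1/77)*(-1/39)*(-341 + 581490))*(-3276)) = 1/((2646 + (1/77)*(-1/39)*581149)*(-3276)) = 1/((2646 - 581149/3003)*(-3276)) = 1/((7364789/3003)*(-3276)) = 1/(-88377468/11) = -11/88377468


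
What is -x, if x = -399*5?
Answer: 1995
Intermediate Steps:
x = -1995
-x = -1*(-1995) = 1995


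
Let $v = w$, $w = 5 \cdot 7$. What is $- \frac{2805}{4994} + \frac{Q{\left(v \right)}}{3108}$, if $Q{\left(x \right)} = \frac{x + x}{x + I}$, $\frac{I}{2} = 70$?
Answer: $- \frac{495224}{881895} \approx -0.56155$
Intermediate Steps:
$I = 140$ ($I = 2 \cdot 70 = 140$)
$w = 35$
$v = 35$
$Q{\left(x \right)} = \frac{2 x}{140 + x}$ ($Q{\left(x \right)} = \frac{x + x}{x + 140} = \frac{2 x}{140 + x}$)
$- \frac{2805}{4994} + \frac{Q{\left(v \right)}}{3108} = - \frac{2805}{4994} + \frac{2 \cdot 35 \frac{1}{140 + 35}}{3108} = \left(-2805\right) \frac{1}{4994} + 2 \cdot 35 \cdot \frac{1}{175} \cdot \frac{1}{3108} = - \frac{255}{454} + 2 \cdot 35 \cdot \frac{1}{175} \cdot \frac{1}{3108} = - \frac{255}{454} + \frac{2}{5} \cdot \frac{1}{3108} = - \frac{255}{454} + \frac{1}{7770} = - \frac{495224}{881895}$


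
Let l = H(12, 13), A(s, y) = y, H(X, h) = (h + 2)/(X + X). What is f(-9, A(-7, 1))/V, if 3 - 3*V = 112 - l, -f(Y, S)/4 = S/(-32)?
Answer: -1/289 ≈ -0.0034602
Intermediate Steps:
H(X, h) = (2 + h)/(2*X) (H(X, h) = (2 + h)/((2*X)) = (2 + h)*(1/(2*X)) = (2 + h)/(2*X))
f(Y, S) = S/8 (f(Y, S) = -4*S/(-32) = -4*S*(-1)/32 = -(-1)*S/8 = S/8)
l = 5/8 (l = (½)*(2 + 13)/12 = (½)*(1/12)*15 = 5/8 ≈ 0.62500)
V = -289/8 (V = 1 - (112 - 1*5/8)/3 = 1 - (112 - 5/8)/3 = 1 - ⅓*891/8 = 1 - 297/8 = -289/8 ≈ -36.125)
f(-9, A(-7, 1))/V = ((⅛)*1)/(-289/8) = (⅛)*(-8/289) = -1/289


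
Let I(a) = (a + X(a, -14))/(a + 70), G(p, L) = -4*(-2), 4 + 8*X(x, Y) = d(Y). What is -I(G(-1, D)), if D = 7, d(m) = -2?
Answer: -29/312 ≈ -0.092949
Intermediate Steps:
X(x, Y) = -¾ (X(x, Y) = -½ + (⅛)*(-2) = -½ - ¼ = -¾)
G(p, L) = 8
I(a) = (-¾ + a)/(70 + a) (I(a) = (a - ¾)/(a + 70) = (-¾ + a)/(70 + a))
-I(G(-1, D)) = -(-¾ + 8)/(70 + 8) = -29/(78*4) = -1*29/312 = -29/312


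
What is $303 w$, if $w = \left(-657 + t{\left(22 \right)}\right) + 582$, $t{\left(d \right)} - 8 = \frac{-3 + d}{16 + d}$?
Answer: $- \frac{40299}{2} \approx -20150.0$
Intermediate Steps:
$t{\left(d \right)} = 8 + \frac{-3 + d}{16 + d}$
$w = - \frac{133}{2}$ ($w = \left(-657 + \frac{125 + 9 \cdot 22}{16 + 22}\right) + 582 = \left(-657 + \frac{125 + 198}{38}\right) + 582 = \left(-657 + \frac{1}{38} \cdot 323\right) + 582 = \left(-657 + \frac{17}{2}\right) + 582 = - \frac{1297}{2} + 582 = - \frac{133}{2} \approx -66.5$)
$303 w = 303 \left(- \frac{133}{2}\right) = - \frac{40299}{2}$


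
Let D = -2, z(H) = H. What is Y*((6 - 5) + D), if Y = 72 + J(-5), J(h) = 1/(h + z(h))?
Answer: -719/10 ≈ -71.900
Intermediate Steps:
J(h) = 1/(2*h) (J(h) = 1/(h + h) = 1/(2*h))
Y = 719/10 (Y = 72 + (½)/(-5) = 72 + (½)*(-⅕) = 72 - ⅒ = 719/10 ≈ 71.900)
Y*((6 - 5) + D) = 719*((6 - 5) - 2)/10 = 719*(1 - 2)/10 = (719/10)*(-1) = -719/10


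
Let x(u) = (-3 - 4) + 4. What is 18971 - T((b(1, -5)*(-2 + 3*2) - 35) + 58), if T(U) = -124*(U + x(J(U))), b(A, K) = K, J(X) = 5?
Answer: 18971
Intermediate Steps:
x(u) = -3 (x(u) = -7 + 4 = -3)
T(U) = 372 - 124*U (T(U) = -124*(U - 3) = -124*(-3 + U) = 372 - 124*U)
18971 - T((b(1, -5)*(-2 + 3*2) - 35) + 58) = 18971 - (372 - 124*((-5*(-2 + 3*2) - 35) + 58)) = 18971 - (372 - 124*((-5*(-2 + 6) - 35) + 58)) = 18971 - (372 - 124*((-5*4 - 35) + 58)) = 18971 - (372 - 124*((-20 - 35) + 58)) = 18971 - (372 - 124*(-55 + 58)) = 18971 - (372 - 124*3) = 18971 - (372 - 372) = 18971 - 1*0 = 18971 + 0 = 18971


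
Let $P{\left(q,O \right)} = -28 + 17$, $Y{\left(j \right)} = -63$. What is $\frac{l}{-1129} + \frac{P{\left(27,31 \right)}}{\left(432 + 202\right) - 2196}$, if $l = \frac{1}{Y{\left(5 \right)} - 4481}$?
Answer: $\frac{36129}{5130176} \approx 0.0070424$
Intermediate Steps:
$l = - \frac{1}{4544}$ ($l = \frac{1}{-63 - 4481} = \frac{1}{-4544} = - \frac{1}{4544} \approx -0.00022007$)
$P{\left(q,O \right)} = -11$
$\frac{l}{-1129} + \frac{P{\left(27,31 \right)}}{\left(432 + 202\right) - 2196} = - \frac{1}{4544 \left(-1129\right)} - \frac{11}{\left(432 + 202\right) - 2196} = \left(- \frac{1}{4544}\right) \left(- \frac{1}{1129}\right) - \frac{11}{634 - 2196} = \frac{1}{5130176} - \frac{11}{-1562} = \frac{1}{5130176} - - \frac{1}{142} = \frac{1}{5130176} + \frac{1}{142} = \frac{36129}{5130176}$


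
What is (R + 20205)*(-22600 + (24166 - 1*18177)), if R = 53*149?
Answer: -466802322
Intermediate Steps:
R = 7897
(R + 20205)*(-22600 + (24166 - 1*18177)) = (7897 + 20205)*(-22600 + (24166 - 1*18177)) = 28102*(-22600 + (24166 - 18177)) = 28102*(-22600 + 5989) = 28102*(-16611) = -466802322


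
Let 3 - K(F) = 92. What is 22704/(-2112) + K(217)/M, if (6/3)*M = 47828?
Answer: -514329/47828 ≈ -10.754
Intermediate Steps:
M = 23914 (M = (1/2)*47828 = 23914)
K(F) = -89 (K(F) = 3 - 1*92 = 3 - 92 = -89)
22704/(-2112) + K(217)/M = 22704/(-2112) - 89/23914 = 22704*(-1/2112) - 89*1/23914 = -43/4 - 89/23914 = -514329/47828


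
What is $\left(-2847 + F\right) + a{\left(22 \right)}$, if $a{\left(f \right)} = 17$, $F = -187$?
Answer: $-3017$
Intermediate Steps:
$\left(-2847 + F\right) + a{\left(22 \right)} = \left(-2847 - 187\right) + 17 = -3034 + 17 = -3017$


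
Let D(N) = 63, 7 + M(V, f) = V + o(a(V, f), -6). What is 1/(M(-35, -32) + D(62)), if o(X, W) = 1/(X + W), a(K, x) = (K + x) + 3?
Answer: 70/1469 ≈ 0.047651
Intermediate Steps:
a(K, x) = 3 + K + x
o(X, W) = 1/(W + X)
M(V, f) = -7 + V + 1/(-3 + V + f) (M(V, f) = -7 + (V + 1/(-6 + (3 + V + f))) = -7 + (V + 1/(-3 + V + f)) = -7 + V + 1/(-3 + V + f))
1/(M(-35, -32) + D(62)) = 1/((1 + (-7 - 35)*(-3 - 35 - 32))/(-3 - 35 - 32) + 63) = 1/((1 - 42*(-70))/(-70) + 63) = 1/(-(1 + 2940)/70 + 63) = 1/(-1/70*2941 + 63) = 1/(-2941/70 + 63) = 1/(1469/70) = 70/1469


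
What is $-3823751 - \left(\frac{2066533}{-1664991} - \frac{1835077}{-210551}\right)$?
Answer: $- \frac{1340477878098393415}{350565520041} \approx -3.8238 \cdot 10^{6}$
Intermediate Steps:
$-3823751 - \left(\frac{2066533}{-1664991} - \frac{1835077}{-210551}\right) = -3823751 - \left(2066533 \left(- \frac{1}{1664991}\right) - - \frac{1835077}{210551}\right) = -3823751 - \left(- \frac{2066533}{1664991} + \frac{1835077}{210551}\right) = -3823751 - \frac{2620276099624}{350565520041} = - \frac{1340477878098393415}{350565520041}$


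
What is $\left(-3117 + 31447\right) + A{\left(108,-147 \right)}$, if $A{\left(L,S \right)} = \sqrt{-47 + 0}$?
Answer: $28330 + i \sqrt{47} \approx 28330.0 + 6.8557 i$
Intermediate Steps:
$A{\left(L,S \right)} = i \sqrt{47}$ ($A{\left(L,S \right)} = \sqrt{-47} = i \sqrt{47}$)
$\left(-3117 + 31447\right) + A{\left(108,-147 \right)} = \left(-3117 + 31447\right) + i \sqrt{47} = 28330 + i \sqrt{47}$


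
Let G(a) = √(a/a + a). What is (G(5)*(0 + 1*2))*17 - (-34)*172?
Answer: 5848 + 34*√6 ≈ 5931.3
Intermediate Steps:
G(a) = √(1 + a)
(G(5)*(0 + 1*2))*17 - (-34)*172 = (√(1 + 5)*(0 + 1*2))*17 - (-34)*172 = (√6*(0 + 2))*17 - 1*(-5848) = (√6*2)*17 + 5848 = (2*√6)*17 + 5848 = 34*√6 + 5848 = 5848 + 34*√6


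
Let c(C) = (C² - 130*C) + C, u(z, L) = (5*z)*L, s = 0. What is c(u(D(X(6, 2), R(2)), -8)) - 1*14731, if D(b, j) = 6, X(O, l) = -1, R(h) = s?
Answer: 73829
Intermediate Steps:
R(h) = 0
u(z, L) = 5*L*z
c(C) = C² - 129*C
c(u(D(X(6, 2), R(2)), -8)) - 1*14731 = (5*(-8)*6)*(-129 + 5*(-8)*6) - 1*14731 = -240*(-129 - 240) - 14731 = -240*(-369) - 14731 = 88560 - 14731 = 73829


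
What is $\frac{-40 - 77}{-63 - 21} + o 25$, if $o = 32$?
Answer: $\frac{22439}{28} \approx 801.39$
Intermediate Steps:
$\frac{-40 - 77}{-63 - 21} + o 25 = \frac{-40 - 77}{-63 - 21} + 32 \cdot 25 = - \frac{117}{-84} + 800 = \left(-117\right) \left(- \frac{1}{84}\right) + 800 = \frac{39}{28} + 800 = \frac{22439}{28}$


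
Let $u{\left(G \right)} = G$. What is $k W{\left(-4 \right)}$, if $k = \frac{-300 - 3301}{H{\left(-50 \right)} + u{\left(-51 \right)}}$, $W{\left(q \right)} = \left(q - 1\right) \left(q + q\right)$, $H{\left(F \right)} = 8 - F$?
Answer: $- \frac{144040}{7} \approx -20577.0$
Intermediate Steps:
$W{\left(q \right)} = 2 q \left(-1 + q\right)$ ($W{\left(q \right)} = \left(-1 + q\right) 2 q = 2 q \left(-1 + q\right)$)
$k = - \frac{3601}{7}$ ($k = \frac{-300 - 3301}{\left(8 - -50\right) - 51} = - \frac{3601}{\left(8 + 50\right) - 51} = - \frac{3601}{58 - 51} = - \frac{3601}{7} \approx -514.43$)
$k W{\left(-4 \right)} = - \frac{3601 \cdot 2 \left(-4\right) \left(-1 - 4\right)}{7} = - \frac{3601 \cdot 2 \left(-4\right) \left(-5\right)}{7} = \left(- \frac{3601}{7}\right) 40 = - \frac{144040}{7}$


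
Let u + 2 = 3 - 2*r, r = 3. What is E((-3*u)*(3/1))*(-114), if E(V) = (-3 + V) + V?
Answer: -9918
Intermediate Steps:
u = -5 (u = -2 + (3 - 2*3) = -2 + (3 - 6) = -2 - 3 = -5)
E(V) = -3 + 2*V
E((-3*u)*(3/1))*(-114) = (-3 + 2*((-3*(-5))*(3/1)))*(-114) = (-3 + 2*(15*(3*1)))*(-114) = (-3 + 2*(15*3))*(-114) = (-3 + 2*45)*(-114) = (-3 + 90)*(-114) = 87*(-114) = -9918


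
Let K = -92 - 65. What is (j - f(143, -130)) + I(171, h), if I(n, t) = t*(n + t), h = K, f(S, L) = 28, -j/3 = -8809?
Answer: 24201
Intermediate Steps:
j = 26427 (j = -3*(-8809) = 26427)
K = -157
h = -157
(j - f(143, -130)) + I(171, h) = (26427 - 1*28) - 157*(171 - 157) = (26427 - 28) - 157*14 = 26399 - 2198 = 24201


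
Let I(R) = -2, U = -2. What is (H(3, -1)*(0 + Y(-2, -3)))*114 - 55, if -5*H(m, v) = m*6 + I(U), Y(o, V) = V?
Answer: 5197/5 ≈ 1039.4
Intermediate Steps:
H(m, v) = ⅖ - 6*m/5 (H(m, v) = -(m*6 - 2)/5 = -(6*m - 2)/5 = -(-2 + 6*m)/5 = ⅖ - 6*m/5)
(H(3, -1)*(0 + Y(-2, -3)))*114 - 55 = ((⅖ - 6/5*3)*(0 - 3))*114 - 55 = ((⅖ - 18/5)*(-3))*114 - 55 = -16/5*(-3)*114 - 55 = (48/5)*114 - 55 = 5472/5 - 55 = 5197/5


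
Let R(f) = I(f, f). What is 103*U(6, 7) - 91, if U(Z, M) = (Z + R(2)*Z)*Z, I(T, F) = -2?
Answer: -3799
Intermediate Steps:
R(f) = -2
U(Z, M) = -Z² (U(Z, M) = (Z - 2*Z)*Z = (-Z)*Z = -Z²)
103*U(6, 7) - 91 = 103*(-1*6²) - 91 = 103*(-1*36) - 91 = 103*(-36) - 91 = -3708 - 91 = -3799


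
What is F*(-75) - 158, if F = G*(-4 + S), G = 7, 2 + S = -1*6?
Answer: 6142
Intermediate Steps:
S = -8 (S = -2 - 1*6 = -2 - 6 = -8)
F = -84 (F = 7*(-4 - 8) = 7*(-12) = -84)
F*(-75) - 158 = -84*(-75) - 158 = 6300 - 158 = 6142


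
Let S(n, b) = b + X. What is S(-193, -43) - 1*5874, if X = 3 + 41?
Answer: -5873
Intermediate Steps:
X = 44
S(n, b) = 44 + b (S(n, b) = b + 44 = 44 + b)
S(-193, -43) - 1*5874 = (44 - 43) - 1*5874 = 1 - 5874 = -5873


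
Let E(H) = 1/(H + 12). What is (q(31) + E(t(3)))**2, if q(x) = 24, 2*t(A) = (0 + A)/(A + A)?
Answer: 1392400/2401 ≈ 579.92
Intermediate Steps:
t(A) = 1/4 (t(A) = ((0 + A)/(A + A))/2 = (A/((2*A)))/2 = (A*(1/(2*A)))/2 = (1/2)*(1/2) = 1/4)
E(H) = 1/(12 + H)
(q(31) + E(t(3)))**2 = (24 + 1/(12 + 1/4))**2 = (24 + 1/(49/4))**2 = (24 + 4/49)**2 = (1180/49)**2 = 1392400/2401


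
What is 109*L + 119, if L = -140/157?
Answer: 3423/157 ≈ 21.803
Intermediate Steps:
L = -140/157 (L = -140*1/157 = -140/157 ≈ -0.89172)
109*L + 119 = 109*(-140/157) + 119 = -15260/157 + 119 = 3423/157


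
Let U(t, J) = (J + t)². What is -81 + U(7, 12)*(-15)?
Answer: -5496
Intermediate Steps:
-81 + U(7, 12)*(-15) = -81 + (12 + 7)²*(-15) = -81 + 19²*(-15) = -81 + 361*(-15) = -81 - 5415 = -5496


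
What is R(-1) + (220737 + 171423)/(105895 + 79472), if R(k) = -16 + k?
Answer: -919693/61789 ≈ -14.884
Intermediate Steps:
R(-1) + (220737 + 171423)/(105895 + 79472) = (-16 - 1) + (220737 + 171423)/(105895 + 79472) = -17 + 392160/185367 = -17 + 392160*(1/185367) = -17 + 130720/61789 = -919693/61789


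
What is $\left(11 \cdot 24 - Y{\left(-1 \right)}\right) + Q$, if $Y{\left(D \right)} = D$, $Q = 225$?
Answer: $490$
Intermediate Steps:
$\left(11 \cdot 24 - Y{\left(-1 \right)}\right) + Q = \left(11 \cdot 24 - -1\right) + 225 = \left(264 + 1\right) + 225 = 265 + 225 = 490$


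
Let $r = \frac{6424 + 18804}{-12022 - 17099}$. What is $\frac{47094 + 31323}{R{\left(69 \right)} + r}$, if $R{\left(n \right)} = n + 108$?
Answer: $\frac{134328321}{301717} \approx 445.21$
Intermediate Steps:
$R{\left(n \right)} = 108 + n$
$r = - \frac{1484}{1713}$ ($r = \frac{25228}{-29121} = 25228 \left(- \frac{1}{29121}\right) = - \frac{1484}{1713} \approx -0.86632$)
$\frac{47094 + 31323}{R{\left(69 \right)} + r} = \frac{47094 + 31323}{\left(108 + 69\right) - \frac{1484}{1713}} = \frac{78417}{177 - \frac{1484}{1713}} = \frac{78417}{\frac{301717}{1713}} = 78417 \cdot \frac{1713}{301717} = \frac{134328321}{301717}$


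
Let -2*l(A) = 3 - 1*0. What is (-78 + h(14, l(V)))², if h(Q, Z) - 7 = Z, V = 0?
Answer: 21025/4 ≈ 5256.3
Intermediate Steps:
l(A) = -3/2 (l(A) = -(3 - 1*0)/2 = -(3 + 0)/2 = -½*3 = -3/2)
h(Q, Z) = 7 + Z
(-78 + h(14, l(V)))² = (-78 + (7 - 3/2))² = (-78 + 11/2)² = (-145/2)² = 21025/4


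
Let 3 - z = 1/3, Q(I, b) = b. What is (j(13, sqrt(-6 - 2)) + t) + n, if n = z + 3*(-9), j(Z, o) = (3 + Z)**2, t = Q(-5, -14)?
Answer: 653/3 ≈ 217.67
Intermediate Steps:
z = 8/3 (z = 3 - 1/3 = 8/3 ≈ 2.6667)
t = -14
n = -73/3 (n = 8/3 + 3*(-9) = 8/3 - 27 = -73/3 ≈ -24.333)
(j(13, sqrt(-6 - 2)) + t) + n = ((3 + 13)**2 - 14) - 73/3 = (16**2 - 14) - 73/3 = (256 - 14) - 73/3 = 242 - 73/3 = 653/3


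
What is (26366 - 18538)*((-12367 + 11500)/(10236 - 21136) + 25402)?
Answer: 541859379319/2725 ≈ 1.9885e+8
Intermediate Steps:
(26366 - 18538)*((-12367 + 11500)/(10236 - 21136) + 25402) = 7828*(-867/(-10900) + 25402) = 7828*(-867*(-1/10900) + 25402) = 7828*(867/10900 + 25402) = 7828*(276882667/10900) = 541859379319/2725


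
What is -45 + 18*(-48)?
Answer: -909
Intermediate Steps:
-45 + 18*(-48) = -45 - 864 = -909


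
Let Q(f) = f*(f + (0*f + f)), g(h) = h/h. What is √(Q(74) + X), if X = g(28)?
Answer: 3*√1217 ≈ 104.66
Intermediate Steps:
g(h) = 1
Q(f) = 2*f² (Q(f) = f*(f + (0 + f)) = f*(f + f) = f*(2*f) = 2*f²)
X = 1
√(Q(74) + X) = √(2*74² + 1) = √(2*5476 + 1) = √(10952 + 1) = √10953 = 3*√1217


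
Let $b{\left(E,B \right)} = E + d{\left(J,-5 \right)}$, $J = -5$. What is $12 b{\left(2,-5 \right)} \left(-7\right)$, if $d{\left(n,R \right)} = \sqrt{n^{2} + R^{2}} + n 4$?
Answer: $1512 - 420 \sqrt{2} \approx 918.03$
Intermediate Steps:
$d{\left(n,R \right)} = \sqrt{R^{2} + n^{2}} + 4 n$
$b{\left(E,B \right)} = -20 + E + 5 \sqrt{2}$ ($b{\left(E,B \right)} = E + \left(\sqrt{\left(-5\right)^{2} + \left(-5\right)^{2}} + 4 \left(-5\right)\right) = E - \left(20 - \sqrt{25 + 25}\right) = E - \left(20 - \sqrt{50}\right) = E - \left(20 - 5 \sqrt{2}\right) = -20 + E + 5 \sqrt{2}$)
$12 b{\left(2,-5 \right)} \left(-7\right) = 12 \left(-20 + 2 + 5 \sqrt{2}\right) \left(-7\right) = 12 \left(-18 + 5 \sqrt{2}\right) \left(-7\right) = \left(-216 + 60 \sqrt{2}\right) \left(-7\right) = 1512 - 420 \sqrt{2}$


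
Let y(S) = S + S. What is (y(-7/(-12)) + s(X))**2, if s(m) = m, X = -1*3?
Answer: 121/36 ≈ 3.3611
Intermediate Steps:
X = -3
y(S) = 2*S
(y(-7/(-12)) + s(X))**2 = (2*(-7/(-12)) - 3)**2 = (2*(-7*(-1/12)) - 3)**2 = (2*(7/12) - 3)**2 = (7/6 - 3)**2 = (-11/6)**2 = 121/36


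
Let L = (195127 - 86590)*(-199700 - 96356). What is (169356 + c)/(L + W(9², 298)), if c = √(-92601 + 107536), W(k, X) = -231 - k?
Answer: -14113/2677752532 - √14935/32133030384 ≈ -5.2743e-6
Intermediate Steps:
L = -32133030072 (L = 108537*(-296056) = -32133030072)
c = √14935 ≈ 122.21
(169356 + c)/(L + W(9², 298)) = (169356 + √14935)/(-32133030072 + (-231 - 1*9²)) = (169356 + √14935)/(-32133030072 + (-231 - 1*81)) = (169356 + √14935)/(-32133030072 + (-231 - 81)) = (169356 + √14935)/(-32133030072 - 312) = (169356 + √14935)/(-32133030384) = (169356 + √14935)*(-1/32133030384) = -14113/2677752532 - √14935/32133030384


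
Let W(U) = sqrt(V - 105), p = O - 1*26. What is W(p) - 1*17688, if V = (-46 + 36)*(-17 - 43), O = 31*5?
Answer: -17688 + 3*sqrt(55) ≈ -17666.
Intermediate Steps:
O = 155
V = 600 (V = -10*(-60) = 600)
p = 129 (p = 155 - 1*26 = 155 - 26 = 129)
W(U) = 3*sqrt(55) (W(U) = sqrt(600 - 105) = sqrt(495) = 3*sqrt(55))
W(p) - 1*17688 = 3*sqrt(55) - 1*17688 = 3*sqrt(55) - 17688 = -17688 + 3*sqrt(55)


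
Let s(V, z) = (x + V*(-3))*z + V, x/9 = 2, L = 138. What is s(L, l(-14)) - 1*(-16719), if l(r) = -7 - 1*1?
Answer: 20025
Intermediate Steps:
x = 18 (x = 9*2 = 18)
l(r) = -8 (l(r) = -7 - 1 = -8)
s(V, z) = V + z*(18 - 3*V) (s(V, z) = (18 + V*(-3))*z + V = (18 - 3*V)*z + V = z*(18 - 3*V) + V = V + z*(18 - 3*V))
s(L, l(-14)) - 1*(-16719) = (138 + 18*(-8) - 3*138*(-8)) - 1*(-16719) = (138 - 144 + 3312) + 16719 = 3306 + 16719 = 20025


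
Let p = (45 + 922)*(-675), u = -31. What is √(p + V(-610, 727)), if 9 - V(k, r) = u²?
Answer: I*√653677 ≈ 808.5*I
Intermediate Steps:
V(k, r) = -952 (V(k, r) = 9 - 1*(-31)² = 9 - 1*961 = 9 - 961 = -952)
p = -652725 (p = 967*(-675) = -652725)
√(p + V(-610, 727)) = √(-652725 - 952) = √(-653677) = I*√653677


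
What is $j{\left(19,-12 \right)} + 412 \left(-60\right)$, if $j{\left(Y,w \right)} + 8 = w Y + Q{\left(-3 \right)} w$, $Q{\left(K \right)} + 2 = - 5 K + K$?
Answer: $-25076$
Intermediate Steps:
$Q{\left(K \right)} = -2 - 4 K$ ($Q{\left(K \right)} = -2 + \left(- 5 K + K\right) = -2 - 4 K$)
$j{\left(Y,w \right)} = -8 + 10 w + Y w$ ($j{\left(Y,w \right)} = -8 + \left(w Y + \left(-2 - -12\right) w\right) = -8 + \left(Y w + \left(-2 + 12\right) w\right) = -8 + \left(Y w + 10 w\right) = -8 + \left(10 w + Y w\right) = -8 + 10 w + Y w$)
$j{\left(19,-12 \right)} + 412 \left(-60\right) = \left(-8 + 10 \left(-12\right) + 19 \left(-12\right)\right) + 412 \left(-60\right) = \left(-8 - 120 - 228\right) - 24720 = -356 - 24720 = -25076$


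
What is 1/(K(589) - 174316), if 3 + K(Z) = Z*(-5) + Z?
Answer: -1/176675 ≈ -5.6601e-6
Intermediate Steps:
K(Z) = -3 - 4*Z (K(Z) = -3 + (Z*(-5) + Z) = -3 + (-5*Z + Z) = -3 - 4*Z)
1/(K(589) - 174316) = 1/((-3 - 4*589) - 174316) = 1/((-3 - 2356) - 174316) = 1/(-2359 - 174316) = 1/(-176675) = -1/176675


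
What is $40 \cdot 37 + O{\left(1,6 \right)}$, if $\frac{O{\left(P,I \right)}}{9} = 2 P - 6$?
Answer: $1444$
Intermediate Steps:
$O{\left(P,I \right)} = -54 + 18 P$ ($O{\left(P,I \right)} = 9 \left(2 P - 6\right) = 9 \left(-6 + 2 P\right) = -54 + 18 P$)
$40 \cdot 37 + O{\left(1,6 \right)} = 40 \cdot 37 + \left(-54 + 18 \cdot 1\right) = 1480 + \left(-54 + 18\right) = 1480 - 36 = 1444$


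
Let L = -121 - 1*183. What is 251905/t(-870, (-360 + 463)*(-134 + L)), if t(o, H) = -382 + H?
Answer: -251905/45496 ≈ -5.5369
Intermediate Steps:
L = -304 (L = -121 - 183 = -304)
251905/t(-870, (-360 + 463)*(-134 + L)) = 251905/(-382 + (-360 + 463)*(-134 - 304)) = 251905/(-382 + 103*(-438)) = 251905/(-382 - 45114) = 251905/(-45496) = 251905*(-1/45496) = -251905/45496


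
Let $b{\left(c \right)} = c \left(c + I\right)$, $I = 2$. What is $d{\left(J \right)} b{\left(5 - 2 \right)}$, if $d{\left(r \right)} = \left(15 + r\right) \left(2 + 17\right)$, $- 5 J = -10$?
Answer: $4845$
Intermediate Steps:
$J = 2$ ($J = \left(- \frac{1}{5}\right) \left(-10\right) = 2$)
$d{\left(r \right)} = 285 + 19 r$ ($d{\left(r \right)} = \left(15 + r\right) 19 = 285 + 19 r$)
$b{\left(c \right)} = c \left(2 + c\right)$ ($b{\left(c \right)} = c \left(c + 2\right) = c \left(2 + c\right)$)
$d{\left(J \right)} b{\left(5 - 2 \right)} = \left(285 + 19 \cdot 2\right) \left(5 - 2\right) \left(2 + \left(5 - 2\right)\right) = \left(285 + 38\right) 3 \left(2 + 3\right) = 323 \cdot 3 \cdot 5 = 323 \cdot 15 = 4845$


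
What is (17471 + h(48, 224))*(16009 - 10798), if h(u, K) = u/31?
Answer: 2822532939/31 ≈ 9.1049e+7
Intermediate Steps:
h(u, K) = u/31 (h(u, K) = u*(1/31) = u/31)
(17471 + h(48, 224))*(16009 - 10798) = (17471 + (1/31)*48)*(16009 - 10798) = (17471 + 48/31)*5211 = (541649/31)*5211 = 2822532939/31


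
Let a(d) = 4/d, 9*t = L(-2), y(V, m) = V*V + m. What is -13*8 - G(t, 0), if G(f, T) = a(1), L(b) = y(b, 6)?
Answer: -108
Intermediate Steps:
y(V, m) = m + V² (y(V, m) = V² + m = m + V²)
L(b) = 6 + b²
t = 10/9 (t = (6 + (-2)²)/9 = (6 + 4)/9 = (⅑)*10 = 10/9 ≈ 1.1111)
G(f, T) = 4 (G(f, T) = 4/1 = 4*1 = 4)
-13*8 - G(t, 0) = -13*8 - 1*4 = -104 - 4 = -108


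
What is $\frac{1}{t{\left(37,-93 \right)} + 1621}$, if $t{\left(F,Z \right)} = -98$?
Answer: $\frac{1}{1523} \approx 0.0006566$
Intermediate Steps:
$\frac{1}{t{\left(37,-93 \right)} + 1621} = \frac{1}{-98 + 1621} = \frac{1}{1523}$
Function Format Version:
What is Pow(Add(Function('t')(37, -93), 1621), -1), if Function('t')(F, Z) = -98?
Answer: Rational(1, 1523) ≈ 0.00065660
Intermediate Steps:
Pow(Add(Function('t')(37, -93), 1621), -1) = Pow(Add(-98, 1621), -1) = Pow(1523, -1) = Rational(1, 1523)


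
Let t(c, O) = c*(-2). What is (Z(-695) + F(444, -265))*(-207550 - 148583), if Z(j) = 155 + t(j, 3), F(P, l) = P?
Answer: -708348537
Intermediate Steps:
t(c, O) = -2*c
Z(j) = 155 - 2*j
(Z(-695) + F(444, -265))*(-207550 - 148583) = ((155 - 2*(-695)) + 444)*(-207550 - 148583) = ((155 + 1390) + 444)*(-356133) = (1545 + 444)*(-356133) = 1989*(-356133) = -708348537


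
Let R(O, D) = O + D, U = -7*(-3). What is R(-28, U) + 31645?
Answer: 31638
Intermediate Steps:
U = 21
R(O, D) = D + O
R(-28, U) + 31645 = (21 - 28) + 31645 = -7 + 31645 = 31638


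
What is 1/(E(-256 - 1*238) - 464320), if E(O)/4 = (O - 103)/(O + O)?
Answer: -247/114686443 ≈ -2.1537e-6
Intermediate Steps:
E(O) = 2*(-103 + O)/O (E(O) = 4*((O - 103)/(O + O)) = 4*((-103 + O)/((2*O))) = 4*((-103 + O)*(1/(2*O))) = 4*((-103 + O)/(2*O)) = 2*(-103 + O)/O)
1/(E(-256 - 1*238) - 464320) = 1/((2 - 206/(-256 - 1*238)) - 464320) = 1/((2 - 206/(-256 - 238)) - 464320) = 1/((2 - 206/(-494)) - 464320) = 1/((2 - 206*(-1/494)) - 464320) = 1/((2 + 103/247) - 464320) = 1/(597/247 - 464320) = 1/(-114686443/247) = -247/114686443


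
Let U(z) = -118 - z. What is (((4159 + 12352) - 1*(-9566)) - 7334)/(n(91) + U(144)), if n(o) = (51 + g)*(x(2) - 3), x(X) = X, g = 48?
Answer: -18743/361 ≈ -51.920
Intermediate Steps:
n(o) = -99 (n(o) = (51 + 48)*(2 - 3) = 99*(-1) = -99)
(((4159 + 12352) - 1*(-9566)) - 7334)/(n(91) + U(144)) = (((4159 + 12352) - 1*(-9566)) - 7334)/(-99 + (-118 - 1*144)) = ((16511 + 9566) - 7334)/(-99 + (-118 - 144)) = (26077 - 7334)/(-99 - 262) = 18743/(-361) = 18743*(-1/361) = -18743/361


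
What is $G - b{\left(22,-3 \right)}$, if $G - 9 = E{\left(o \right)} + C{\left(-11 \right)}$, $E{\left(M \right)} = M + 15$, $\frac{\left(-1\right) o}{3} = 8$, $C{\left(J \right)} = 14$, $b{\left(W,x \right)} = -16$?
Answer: $30$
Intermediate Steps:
$o = -24$ ($o = \left(-3\right) 8 = -24$)
$E{\left(M \right)} = 15 + M$
$G = 14$ ($G = 9 + \left(\left(15 - 24\right) + 14\right) = 9 + \left(-9 + 14\right) = 9 + 5 = 14$)
$G - b{\left(22,-3 \right)} = 14 - -16 = 14 + 16 = 30$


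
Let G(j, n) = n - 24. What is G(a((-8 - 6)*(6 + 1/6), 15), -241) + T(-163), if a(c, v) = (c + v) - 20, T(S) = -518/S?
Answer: -42677/163 ≈ -261.82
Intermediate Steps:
a(c, v) = -20 + c + v
G(j, n) = -24 + n
G(a((-8 - 6)*(6 + 1/6), 15), -241) + T(-163) = (-24 - 241) - 518/(-163) = -265 - 518*(-1/163) = -265 + 518/163 = -42677/163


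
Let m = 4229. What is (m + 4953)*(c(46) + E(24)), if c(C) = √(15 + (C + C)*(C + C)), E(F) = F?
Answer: 220368 + 9182*√8479 ≈ 1.0659e+6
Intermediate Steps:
c(C) = √(15 + 4*C²) (c(C) = √(15 + (2*C)*(2*C)) = √(15 + 4*C²))
(m + 4953)*(c(46) + E(24)) = (4229 + 4953)*(√(15 + 4*46²) + 24) = 9182*(√(15 + 4*2116) + 24) = 9182*(√(15 + 8464) + 24) = 9182*(√8479 + 24) = 9182*(24 + √8479) = 220368 + 9182*√8479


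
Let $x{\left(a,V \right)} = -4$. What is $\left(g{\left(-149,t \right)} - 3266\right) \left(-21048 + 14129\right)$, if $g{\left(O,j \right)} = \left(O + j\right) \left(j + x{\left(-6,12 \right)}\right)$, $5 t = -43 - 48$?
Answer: $- \frac{77119174}{25} \approx -3.0848 \cdot 10^{6}$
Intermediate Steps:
$t = - \frac{91}{5}$ ($t = \frac{-43 - 48}{5} = \frac{1}{5} \left(-91\right) = - \frac{91}{5} \approx -18.2$)
$g{\left(O,j \right)} = \left(-4 + j\right) \left(O + j\right)$ ($g{\left(O,j \right)} = \left(O + j\right) \left(j - 4\right) = \left(O + j\right) \left(-4 + j\right) = \left(-4 + j\right) \left(O + j\right)$)
$\left(g{\left(-149,t \right)} - 3266\right) \left(-21048 + 14129\right) = \left(\left(\left(- \frac{91}{5}\right)^{2} - -596 - - \frac{364}{5} - - \frac{13559}{5}\right) - 3266\right) \left(-21048 + 14129\right) = \left(\left(\frac{8281}{25} + 596 + \frac{364}{5} + \frac{13559}{5}\right) - 3266\right) \left(-6919\right) = \left(\frac{92796}{25} - 3266\right) \left(-6919\right) = \frac{11146}{25} \left(-6919\right) = - \frac{77119174}{25}$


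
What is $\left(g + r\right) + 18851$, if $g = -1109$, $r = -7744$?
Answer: $9998$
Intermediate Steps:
$\left(g + r\right) + 18851 = \left(-1109 - 7744\right) + 18851 = -8853 + 18851 = 9998$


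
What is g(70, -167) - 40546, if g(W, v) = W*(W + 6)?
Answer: -35226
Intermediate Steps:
g(W, v) = W*(6 + W)
g(70, -167) - 40546 = 70*(6 + 70) - 40546 = 70*76 - 40546 = 5320 - 40546 = -35226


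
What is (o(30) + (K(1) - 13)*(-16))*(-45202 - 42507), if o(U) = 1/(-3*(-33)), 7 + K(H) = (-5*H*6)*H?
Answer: -6946640509/99 ≈ -7.0168e+7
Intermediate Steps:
K(H) = -7 - 30*H**2 (K(H) = -7 + (-5*H*6)*H = -7 + (-30*H)*H = -7 - 30*H**2)
o(U) = 1/99
(o(30) + (K(1) - 13)*(-16))*(-45202 - 42507) = (1/99 + ((-7 - 30*1**2) - 13)*(-16))*(-45202 - 42507) = (1/99 + ((-7 - 30*1) - 13)*(-16))*(-87709) = (1/99 + ((-7 - 30) - 13)*(-16))*(-87709) = (1/99 + (-37 - 13)*(-16))*(-87709) = (1/99 - 50*(-16))*(-87709) = (1/99 + 800)*(-87709) = (79201/99)*(-87709) = -6946640509/99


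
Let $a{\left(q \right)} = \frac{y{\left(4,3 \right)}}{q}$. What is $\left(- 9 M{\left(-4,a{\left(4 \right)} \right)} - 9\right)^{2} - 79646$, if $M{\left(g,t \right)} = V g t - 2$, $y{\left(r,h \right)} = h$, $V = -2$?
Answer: $-77621$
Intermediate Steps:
$a{\left(q \right)} = \frac{3}{q}$
$M{\left(g,t \right)} = -2 - 2 g t$ ($M{\left(g,t \right)} = - 2 g t - 2 = -2 - 2 g t$)
$\left(- 9 M{\left(-4,a{\left(4 \right)} \right)} - 9\right)^{2} - 79646 = \left(- 9 \left(-2 - - 8 \cdot \frac{3}{4}\right) - 9\right)^{2} - 79646 = \left(- 9 \left(-2 - - 8 \cdot 3 \cdot \frac{1}{4}\right) - 9\right)^{2} - 79646 = \left(- 9 \left(-2 - \left(-8\right) \frac{3}{4}\right) - 9\right)^{2} - 79646 = \left(- 9 \left(-2 + 6\right) - 9\right)^{2} - 79646 = \left(\left(-9\right) 4 - 9\right)^{2} - 79646 = \left(-36 - 9\right)^{2} - 79646 = \left(-45\right)^{2} - 79646 = 2025 - 79646 = -77621$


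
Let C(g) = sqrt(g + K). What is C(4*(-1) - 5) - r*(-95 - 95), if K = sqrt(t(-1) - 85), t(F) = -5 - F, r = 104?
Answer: 19760 + sqrt(-9 + I*sqrt(89)) ≈ 19761.0 + 3.3195*I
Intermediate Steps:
K = I*sqrt(89) (K = sqrt((-5 - 1*(-1)) - 85) = sqrt((-5 + 1) - 85) = sqrt(-4 - 85) = sqrt(-89) = I*sqrt(89) ≈ 9.434*I)
C(g) = sqrt(g + I*sqrt(89))
C(4*(-1) - 5) - r*(-95 - 95) = sqrt((4*(-1) - 5) + I*sqrt(89)) - 104*(-95 - 95) = sqrt((-4 - 5) + I*sqrt(89)) - 104*(-190) = sqrt(-9 + I*sqrt(89)) - 1*(-19760) = sqrt(-9 + I*sqrt(89)) + 19760 = 19760 + sqrt(-9 + I*sqrt(89))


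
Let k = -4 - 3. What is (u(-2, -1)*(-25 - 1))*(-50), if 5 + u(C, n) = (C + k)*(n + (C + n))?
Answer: 40300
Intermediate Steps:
k = -7
u(C, n) = -5 + (-7 + C)*(C + 2*n) (u(C, n) = -5 + (C - 7)*(n + (C + n)) = -5 + (-7 + C)*(C + 2*n))
(u(-2, -1)*(-25 - 1))*(-50) = ((-5 + (-2)² - 14*(-1) - 7*(-2) + 2*(-2)*(-1))*(-25 - 1))*(-50) = ((-5 + 4 + 14 + 14 + 4)*(-26))*(-50) = (31*(-26))*(-50) = -806*(-50) = 40300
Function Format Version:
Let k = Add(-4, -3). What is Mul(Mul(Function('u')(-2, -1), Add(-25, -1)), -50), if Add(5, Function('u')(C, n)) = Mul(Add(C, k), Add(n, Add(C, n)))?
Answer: 40300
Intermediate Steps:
k = -7
Function('u')(C, n) = Add(-5, Mul(Add(-7, C), Add(C, Mul(2, n)))) (Function('u')(C, n) = Add(-5, Mul(Add(C, -7), Add(n, Add(C, n)))) = Add(-5, Mul(Add(-7, C), Add(C, Mul(2, n)))))
Mul(Mul(Function('u')(-2, -1), Add(-25, -1)), -50) = Mul(Mul(Add(-5, Pow(-2, 2), Mul(-14, -1), Mul(-7, -2), Mul(2, -2, -1)), Add(-25, -1)), -50) = Mul(Mul(Add(-5, 4, 14, 14, 4), -26), -50) = Mul(Mul(31, -26), -50) = Mul(-806, -50) = 40300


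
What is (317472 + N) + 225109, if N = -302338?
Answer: 240243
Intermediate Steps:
(317472 + N) + 225109 = (317472 - 302338) + 225109 = 15134 + 225109 = 240243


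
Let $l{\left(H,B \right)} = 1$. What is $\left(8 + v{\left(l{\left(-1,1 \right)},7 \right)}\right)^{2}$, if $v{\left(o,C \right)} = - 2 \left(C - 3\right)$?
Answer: $0$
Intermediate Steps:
$v{\left(o,C \right)} = 6 - 2 C$ ($v{\left(o,C \right)} = - 2 \left(-3 + C\right) = 6 - 2 C$)
$\left(8 + v{\left(l{\left(-1,1 \right)},7 \right)}\right)^{2} = \left(8 + \left(6 - 14\right)\right)^{2} = \left(8 - 8\right)^{2} = 0^{2} = 0$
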